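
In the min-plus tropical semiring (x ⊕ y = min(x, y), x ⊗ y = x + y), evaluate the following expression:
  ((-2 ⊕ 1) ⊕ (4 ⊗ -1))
((-2 ⊕ 1) ⊕ (4 ⊗ -1)) = -2

Expand innermost to outermost. Recall ⊕ takes the minimum of its arguments and ⊗ takes their sum. Working out the expression ((-2 ⊕ 1) ⊕ (4 ⊗ -1)) gives -2.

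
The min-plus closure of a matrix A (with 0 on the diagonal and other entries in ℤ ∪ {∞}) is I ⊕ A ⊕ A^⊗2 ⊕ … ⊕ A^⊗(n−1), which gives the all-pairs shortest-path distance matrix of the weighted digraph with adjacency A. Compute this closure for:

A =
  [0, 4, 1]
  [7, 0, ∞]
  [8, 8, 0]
Closure =
  [0, 4, 1]
  [7, 0, 8]
  [8, 8, 0]

This is the Floyd-Warshall all-pairs shortest-path computation. For each intermediate vertex k = 0, 1, …, 2, update dist[i][j] ← min(dist[i][j], dist[i][k] + dist[k][j]). The final matrix gives, for each (i, j), the minimum total weight of any directed path from i to j (possibly empty when i = j).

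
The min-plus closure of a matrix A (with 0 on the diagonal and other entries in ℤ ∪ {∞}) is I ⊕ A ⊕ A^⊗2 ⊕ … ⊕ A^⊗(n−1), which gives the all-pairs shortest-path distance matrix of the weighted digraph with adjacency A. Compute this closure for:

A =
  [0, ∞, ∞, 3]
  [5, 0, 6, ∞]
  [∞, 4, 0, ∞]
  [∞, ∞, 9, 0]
Closure =
  [0, 16, 12, 3]
  [5, 0, 6, 8]
  [9, 4, 0, 12]
  [18, 13, 9, 0]

This is the Floyd-Warshall all-pairs shortest-path computation. For each intermediate vertex k = 0, 1, …, 3, update dist[i][j] ← min(dist[i][j], dist[i][k] + dist[k][j]). The final matrix gives, for each (i, j), the minimum total weight of any directed path from i to j (possibly empty when i = j).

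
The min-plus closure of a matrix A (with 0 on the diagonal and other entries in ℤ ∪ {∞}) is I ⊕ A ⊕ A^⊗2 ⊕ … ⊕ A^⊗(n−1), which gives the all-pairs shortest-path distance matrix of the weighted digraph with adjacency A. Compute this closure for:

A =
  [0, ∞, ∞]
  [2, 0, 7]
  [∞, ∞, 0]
Closure =
  [0, ∞, ∞]
  [2, 0, 7]
  [∞, ∞, 0]

This is the Floyd-Warshall all-pairs shortest-path computation. For each intermediate vertex k = 0, 1, …, 2, update dist[i][j] ← min(dist[i][j], dist[i][k] + dist[k][j]). The final matrix gives, for each (i, j), the minimum total weight of any directed path from i to j (possibly empty when i = j).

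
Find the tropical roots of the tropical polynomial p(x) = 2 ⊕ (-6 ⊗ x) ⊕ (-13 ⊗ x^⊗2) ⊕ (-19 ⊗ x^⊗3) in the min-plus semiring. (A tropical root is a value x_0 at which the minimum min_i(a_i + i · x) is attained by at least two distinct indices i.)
Roots: {6, 7, 8}

Each tropical root is a break point of the lower envelope of the lines y = a_i + i · x (there are 4 lines, with slopes 0, 1, ..., 3). Only the lines that attain the minimum somewhere contribute to roots; other lines are dominated. Here the surviving (envelope) indices are i = 3, i = 2, i = 1, i = 0.
Intersections between consecutive envelope lines give the roots: for adjacent envelope indices i < j the intersection is x = (a_i − a_j) / (j − i). Reading off the sorted break points: {6, 7, 8}.
Verification: at each break x_0, at least two indices attain the minimum of min_i(a_i + i · x_0).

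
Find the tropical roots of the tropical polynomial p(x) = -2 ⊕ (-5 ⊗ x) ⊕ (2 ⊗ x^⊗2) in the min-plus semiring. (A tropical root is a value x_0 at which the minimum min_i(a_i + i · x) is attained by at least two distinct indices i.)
Roots: {-7, 3}

Each tropical root is a break point of the lower envelope of the lines y = a_i + i · x (there are 3 lines, with slopes 0, 1, ..., 2). Only the lines that attain the minimum somewhere contribute to roots; other lines are dominated. Here the surviving (envelope) indices are i = 2, i = 1, i = 0.
Intersections between consecutive envelope lines give the roots: for adjacent envelope indices i < j the intersection is x = (a_i − a_j) / (j − i). Reading off the sorted break points: {-7, 3}.
Verification: at each break x_0, at least two indices attain the minimum of min_i(a_i + i · x_0).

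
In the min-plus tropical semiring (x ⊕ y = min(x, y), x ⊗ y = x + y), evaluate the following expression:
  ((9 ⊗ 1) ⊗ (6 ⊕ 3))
((9 ⊗ 1) ⊗ (6 ⊕ 3)) = 13

Expand innermost to outermost. Recall ⊕ takes the minimum of its arguments and ⊗ takes their sum. Working out the expression ((9 ⊗ 1) ⊗ (6 ⊕ 3)) gives 13.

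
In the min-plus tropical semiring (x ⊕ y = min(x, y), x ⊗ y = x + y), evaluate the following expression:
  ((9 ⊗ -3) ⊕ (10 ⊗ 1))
((9 ⊗ -3) ⊕ (10 ⊗ 1)) = 6

Expand innermost to outermost. Recall ⊕ takes the minimum of its arguments and ⊗ takes their sum. Working out the expression ((9 ⊗ -3) ⊕ (10 ⊗ 1)) gives 6.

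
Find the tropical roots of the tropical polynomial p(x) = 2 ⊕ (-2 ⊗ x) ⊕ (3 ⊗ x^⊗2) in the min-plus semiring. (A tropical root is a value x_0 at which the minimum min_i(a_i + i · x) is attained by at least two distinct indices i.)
Roots: {-5, 4}

Each tropical root is a break point of the lower envelope of the lines y = a_i + i · x (there are 3 lines, with slopes 0, 1, ..., 2). Only the lines that attain the minimum somewhere contribute to roots; other lines are dominated. Here the surviving (envelope) indices are i = 2, i = 1, i = 0.
Intersections between consecutive envelope lines give the roots: for adjacent envelope indices i < j the intersection is x = (a_i − a_j) / (j − i). Reading off the sorted break points: {-5, 4}.
Verification: at each break x_0, at least two indices attain the minimum of min_i(a_i + i · x_0).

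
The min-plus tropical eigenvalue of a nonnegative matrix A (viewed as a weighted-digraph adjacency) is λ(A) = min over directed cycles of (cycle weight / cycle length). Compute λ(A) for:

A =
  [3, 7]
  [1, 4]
λ(A) = 3

Enumerate directed cycles and compute their means (weight / length). Sample:
  cycle 0 → 0: weight = 3, length = 1, mean = 3/1 ≈ 3.000
  cycle 1 → 1: weight = 4, length = 1, mean = 4/1 ≈ 4.000
  cycle 0 → 1 → 0: weight = 8, length = 2, mean = 8/2 ≈ 4.000
  cycle 1 → 0 → 1: weight = 8, length = 2, mean = 8/2 ≈ 4.000
Minimum mean = 3.000, attained e.g. along the cycle 0 → 0 with weight 3 and length 1. So λ(A) = 3/1 = 3.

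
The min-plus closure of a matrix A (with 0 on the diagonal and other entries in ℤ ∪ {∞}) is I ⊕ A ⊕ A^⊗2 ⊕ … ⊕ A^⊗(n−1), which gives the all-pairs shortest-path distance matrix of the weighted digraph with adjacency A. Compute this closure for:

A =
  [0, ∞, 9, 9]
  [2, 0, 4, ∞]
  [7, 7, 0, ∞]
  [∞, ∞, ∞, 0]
Closure =
  [0, 16, 9, 9]
  [2, 0, 4, 11]
  [7, 7, 0, 16]
  [∞, ∞, ∞, 0]

This is the Floyd-Warshall all-pairs shortest-path computation. For each intermediate vertex k = 0, 1, …, 3, update dist[i][j] ← min(dist[i][j], dist[i][k] + dist[k][j]). The final matrix gives, for each (i, j), the minimum total weight of any directed path from i to j (possibly empty when i = j).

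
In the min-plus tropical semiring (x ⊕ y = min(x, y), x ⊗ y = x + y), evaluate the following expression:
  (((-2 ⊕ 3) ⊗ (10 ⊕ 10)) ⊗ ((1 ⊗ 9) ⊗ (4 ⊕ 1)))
(((-2 ⊕ 3) ⊗ (10 ⊕ 10)) ⊗ ((1 ⊗ 9) ⊗ (4 ⊕ 1))) = 19

Expand innermost to outermost. Recall ⊕ takes the minimum of its arguments and ⊗ takes their sum. Working out the expression (((-2 ⊕ 3) ⊗ (10 ⊕ 10)) ⊗ ((1 ⊗ 9) ⊗ (4 ⊕ 1))) gives 19.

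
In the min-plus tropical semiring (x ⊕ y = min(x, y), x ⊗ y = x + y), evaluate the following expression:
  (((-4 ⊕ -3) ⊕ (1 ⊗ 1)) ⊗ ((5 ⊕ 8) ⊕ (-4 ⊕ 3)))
(((-4 ⊕ -3) ⊕ (1 ⊗ 1)) ⊗ ((5 ⊕ 8) ⊕ (-4 ⊕ 3))) = -8

Expand innermost to outermost. Recall ⊕ takes the minimum of its arguments and ⊗ takes their sum. Working out the expression (((-4 ⊕ -3) ⊕ (1 ⊗ 1)) ⊗ ((5 ⊕ 8) ⊕ (-4 ⊕ 3))) gives -8.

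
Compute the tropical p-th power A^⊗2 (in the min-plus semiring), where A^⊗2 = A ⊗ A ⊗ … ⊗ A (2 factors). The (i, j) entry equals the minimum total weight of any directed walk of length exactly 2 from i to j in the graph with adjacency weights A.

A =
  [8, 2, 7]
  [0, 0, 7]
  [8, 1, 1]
A^⊗2 =
  [2, 2, 8]
  [0, 0, 7]
  [1, 1, 2]

Each entry (A^⊗2)_ij equals the minimum over all length-2 walks i = v_0 → v_1 → … → v_2 = j of Σ_t A[v_t][v_{t+1}]. For example, for (i, j) = (0, 2) we minimise over 3 possible intermediate vertex sequences; the minimum is 8, attained along the walk 0 → 2 → 2.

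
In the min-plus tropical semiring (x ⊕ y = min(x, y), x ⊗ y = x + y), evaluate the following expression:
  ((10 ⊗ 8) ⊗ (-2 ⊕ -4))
((10 ⊗ 8) ⊗ (-2 ⊕ -4)) = 14

Expand innermost to outermost. Recall ⊕ takes the minimum of its arguments and ⊗ takes their sum. Working out the expression ((10 ⊗ 8) ⊗ (-2 ⊕ -4)) gives 14.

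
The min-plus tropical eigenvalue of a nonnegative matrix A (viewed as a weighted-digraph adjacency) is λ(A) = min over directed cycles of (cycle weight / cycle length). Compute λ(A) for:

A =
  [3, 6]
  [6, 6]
λ(A) = 3

Enumerate directed cycles and compute their means (weight / length). Sample:
  cycle 0 → 0: weight = 3, length = 1, mean = 3/1 ≈ 3.000
  cycle 1 → 1: weight = 6, length = 1, mean = 6/1 ≈ 6.000
  cycle 0 → 1 → 0: weight = 12, length = 2, mean = 12/2 ≈ 6.000
  cycle 1 → 0 → 1: weight = 12, length = 2, mean = 12/2 ≈ 6.000
Minimum mean = 3.000, attained e.g. along the cycle 0 → 0 with weight 3 and length 1. So λ(A) = 3/1 = 3.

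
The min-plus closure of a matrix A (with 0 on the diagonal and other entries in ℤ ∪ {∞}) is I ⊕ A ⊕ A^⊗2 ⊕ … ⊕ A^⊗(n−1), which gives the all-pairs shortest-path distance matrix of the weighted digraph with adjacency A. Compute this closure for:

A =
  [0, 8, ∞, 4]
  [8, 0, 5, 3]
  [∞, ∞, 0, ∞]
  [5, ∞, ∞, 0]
Closure =
  [0, 8, 13, 4]
  [8, 0, 5, 3]
  [∞, ∞, 0, ∞]
  [5, 13, 18, 0]

This is the Floyd-Warshall all-pairs shortest-path computation. For each intermediate vertex k = 0, 1, …, 3, update dist[i][j] ← min(dist[i][j], dist[i][k] + dist[k][j]). The final matrix gives, for each (i, j), the minimum total weight of any directed path from i to j (possibly empty when i = j).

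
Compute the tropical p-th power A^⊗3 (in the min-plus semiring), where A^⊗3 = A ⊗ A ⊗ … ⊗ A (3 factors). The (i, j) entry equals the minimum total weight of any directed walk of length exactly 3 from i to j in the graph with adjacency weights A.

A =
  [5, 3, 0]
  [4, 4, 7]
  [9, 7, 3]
A^⊗3 =
  [11, 10, 6]
  [11, 11, 7]
  [14, 13, 9]

Each entry (A^⊗3)_ij equals the minimum over all length-3 walks i = v_0 → v_1 → … → v_3 = j of Σ_t A[v_t][v_{t+1}]. For example, for (i, j) = (0, 2) we minimise over 9 possible intermediate vertex sequences; the minimum is 6, attained along the walk 0 → 2 → 2 → 2.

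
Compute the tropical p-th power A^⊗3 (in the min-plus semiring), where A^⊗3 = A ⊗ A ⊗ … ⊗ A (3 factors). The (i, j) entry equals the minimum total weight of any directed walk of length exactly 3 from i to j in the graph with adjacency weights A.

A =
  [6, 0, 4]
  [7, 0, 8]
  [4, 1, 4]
A^⊗3 =
  [7, 0, 8]
  [7, 0, 8]
  [8, 1, 9]

Each entry (A^⊗3)_ij equals the minimum over all length-3 walks i = v_0 → v_1 → … → v_3 = j of Σ_t A[v_t][v_{t+1}]. For example, for (i, j) = (0, 2) we minimise over 9 possible intermediate vertex sequences; the minimum is 8, attained along the walk 0 → 1 → 1 → 2.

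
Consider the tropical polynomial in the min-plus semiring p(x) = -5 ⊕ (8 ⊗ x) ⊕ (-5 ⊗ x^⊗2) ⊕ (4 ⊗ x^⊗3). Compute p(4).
p(4) = -5

A tropical monomial a ⊗ x^⊗i evaluates to a + i · x. Evaluating each term at x = 4:
  Term 0 contributes -5 + 0 · 4 = -5
  Term 1 contributes 8 + 1 · 4 = 12
  Term 2 contributes -5 + 2 · 4 = 3
  Term 3 contributes 4 + 3 · 4 = 16
p(4) = ⊕ of these = min[-5, 12, 3, 16] = -5.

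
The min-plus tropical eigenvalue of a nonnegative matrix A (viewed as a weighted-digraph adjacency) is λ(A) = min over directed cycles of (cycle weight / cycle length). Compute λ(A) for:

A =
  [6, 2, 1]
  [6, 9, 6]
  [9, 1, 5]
λ(A) = 8/3

Enumerate directed cycles and compute their means (weight / length). Sample:
  cycle 0 → 0: weight = 6, length = 1, mean = 6/1 ≈ 6.000
  cycle 1 → 1: weight = 9, length = 1, mean = 9/1 ≈ 9.000
  cycle 2 → 2: weight = 5, length = 1, mean = 5/1 ≈ 5.000
  cycle 0 → 1 → 0: weight = 8, length = 2, mean = 8/2 ≈ 4.000
  cycle 0 → 2 → 0: weight = 10, length = 2, mean = 10/2 ≈ 5.000
  cycle 1 → 0 → 1: weight = 8, length = 2, mean = 8/2 ≈ 4.000
Minimum mean = 2.667, attained e.g. along the cycle 0 → 2 → 1 → 0 with weight 8 and length 3. So λ(A) = 8/3 = 8/3.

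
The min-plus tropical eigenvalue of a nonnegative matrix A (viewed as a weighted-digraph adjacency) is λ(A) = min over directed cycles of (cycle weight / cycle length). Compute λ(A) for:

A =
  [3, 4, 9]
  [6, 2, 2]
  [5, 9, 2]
λ(A) = 2

Enumerate directed cycles and compute their means (weight / length). Sample:
  cycle 0 → 0: weight = 3, length = 1, mean = 3/1 ≈ 3.000
  cycle 1 → 1: weight = 2, length = 1, mean = 2/1 ≈ 2.000
  cycle 2 → 2: weight = 2, length = 1, mean = 2/1 ≈ 2.000
  cycle 0 → 1 → 0: weight = 10, length = 2, mean = 10/2 ≈ 5.000
  cycle 0 → 2 → 0: weight = 14, length = 2, mean = 14/2 ≈ 7.000
  cycle 1 → 0 → 1: weight = 10, length = 2, mean = 10/2 ≈ 5.000
Minimum mean = 2.000, attained e.g. along the cycle 1 → 1 with weight 2 and length 1. So λ(A) = 2/1 = 2.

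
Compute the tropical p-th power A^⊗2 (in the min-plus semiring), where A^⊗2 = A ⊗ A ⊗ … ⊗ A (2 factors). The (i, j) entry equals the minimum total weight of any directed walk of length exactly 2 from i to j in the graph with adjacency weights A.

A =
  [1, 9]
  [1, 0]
A^⊗2 =
  [2, 9]
  [1, 0]

Each entry (A^⊗2)_ij equals the minimum over all length-2 walks i = v_0 → v_1 → … → v_2 = j of Σ_t A[v_t][v_{t+1}]. For example, for (i, j) = (0, 1) we minimise over 2 possible intermediate vertex sequences; the minimum is 9, attained along the walk 0 → 1 → 1.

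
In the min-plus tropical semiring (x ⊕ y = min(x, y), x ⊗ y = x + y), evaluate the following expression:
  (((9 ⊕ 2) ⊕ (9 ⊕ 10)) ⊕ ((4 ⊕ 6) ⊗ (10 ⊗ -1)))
(((9 ⊕ 2) ⊕ (9 ⊕ 10)) ⊕ ((4 ⊕ 6) ⊗ (10 ⊗ -1))) = 2

Expand innermost to outermost. Recall ⊕ takes the minimum of its arguments and ⊗ takes their sum. Working out the expression (((9 ⊕ 2) ⊕ (9 ⊕ 10)) ⊕ ((4 ⊕ 6) ⊗ (10 ⊗ -1))) gives 2.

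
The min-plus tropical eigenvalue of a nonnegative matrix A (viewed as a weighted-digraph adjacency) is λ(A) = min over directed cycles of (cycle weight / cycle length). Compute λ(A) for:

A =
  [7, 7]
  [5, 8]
λ(A) = 6

Enumerate directed cycles and compute their means (weight / length). Sample:
  cycle 0 → 0: weight = 7, length = 1, mean = 7/1 ≈ 7.000
  cycle 1 → 1: weight = 8, length = 1, mean = 8/1 ≈ 8.000
  cycle 0 → 1 → 0: weight = 12, length = 2, mean = 12/2 ≈ 6.000
  cycle 1 → 0 → 1: weight = 12, length = 2, mean = 12/2 ≈ 6.000
Minimum mean = 6.000, attained e.g. along the cycle 0 → 1 → 0 with weight 12 and length 2. So λ(A) = 12/2 = 6.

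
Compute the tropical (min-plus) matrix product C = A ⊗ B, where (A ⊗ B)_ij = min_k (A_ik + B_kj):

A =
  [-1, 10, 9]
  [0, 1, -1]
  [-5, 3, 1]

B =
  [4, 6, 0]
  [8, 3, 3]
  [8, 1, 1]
A ⊗ B =
  [3, 5, -1]
  [4, 0, 0]
  [-1, 1, -5]

Apply the min-plus product entry-by-entry:
  C[0][0] = min over k of (A[0][0] + B[0][0] = -1 + 4 = 3, A[0][1] + B[1][0] = 10 + 8 = 18, A[0][2] + B[2][0] = 9 + 8 = 17) = 3 (attained at k = 0)
  C[0][1] = min over k of (A[0][0] + B[0][1] = -1 + 6 = 5, A[0][1] + B[1][1] = 10 + 3 = 13, A[0][2] + B[2][1] = 9 + 1 = 10) = 5 (attained at k = 0)
  C[0][2] = min over k of (A[0][0] + B[0][2] = -1 + 0 = -1, A[0][1] + B[1][2] = 10 + 3 = 13, A[0][2] + B[2][2] = 9 + 1 = 10) = -1 (attained at k = 0)
  C[1][0] = min over k of (A[1][0] + B[0][0] = 0 + 4 = 4, A[1][1] + B[1][0] = 1 + 8 = 9, A[1][2] + B[2][0] = -1 + 8 = 7) = 4 (attained at k = 0)
  C[1][1] = min over k of (A[1][0] + B[0][1] = 0 + 6 = 6, A[1][1] + B[1][1] = 1 + 3 = 4, A[1][2] + B[2][1] = -1 + 1 = 0) = 0 (attained at k = 2)
  C[1][2] = min over k of (A[1][0] + B[0][2] = 0 + 0 = 0, A[1][1] + B[1][2] = 1 + 3 = 4, A[1][2] + B[2][2] = -1 + 1 = 0) = 0 (attained at k = 0)
  C[2][0] = min over k of (A[2][0] + B[0][0] = -5 + 4 = -1, A[2][1] + B[1][0] = 3 + 8 = 11, A[2][2] + B[2][0] = 1 + 8 = 9) = -1 (attained at k = 0)
  C[2][1] = min over k of (A[2][0] + B[0][1] = -5 + 6 = 1, A[2][1] + B[1][1] = 3 + 3 = 6, A[2][2] + B[2][1] = 1 + 1 = 2) = 1 (attained at k = 0)
  C[2][2] = min over k of (A[2][0] + B[0][2] = -5 + 0 = -5, A[2][1] + B[1][2] = 3 + 3 = 6, A[2][2] + B[2][2] = 1 + 1 = 2) = -5 (attained at k = 0)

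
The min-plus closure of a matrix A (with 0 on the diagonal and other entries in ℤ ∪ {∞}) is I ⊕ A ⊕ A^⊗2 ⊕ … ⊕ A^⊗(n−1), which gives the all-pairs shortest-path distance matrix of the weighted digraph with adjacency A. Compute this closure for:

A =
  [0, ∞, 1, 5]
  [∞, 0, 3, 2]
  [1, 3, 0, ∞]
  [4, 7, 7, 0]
Closure =
  [0, 4, 1, 5]
  [4, 0, 3, 2]
  [1, 3, 0, 5]
  [4, 7, 5, 0]

This is the Floyd-Warshall all-pairs shortest-path computation. For each intermediate vertex k = 0, 1, …, 3, update dist[i][j] ← min(dist[i][j], dist[i][k] + dist[k][j]). The final matrix gives, for each (i, j), the minimum total weight of any directed path from i to j (possibly empty when i = j).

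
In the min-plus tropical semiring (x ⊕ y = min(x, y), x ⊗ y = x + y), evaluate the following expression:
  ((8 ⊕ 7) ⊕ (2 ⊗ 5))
((8 ⊕ 7) ⊕ (2 ⊗ 5)) = 7

Expand innermost to outermost. Recall ⊕ takes the minimum of its arguments and ⊗ takes their sum. Working out the expression ((8 ⊕ 7) ⊕ (2 ⊗ 5)) gives 7.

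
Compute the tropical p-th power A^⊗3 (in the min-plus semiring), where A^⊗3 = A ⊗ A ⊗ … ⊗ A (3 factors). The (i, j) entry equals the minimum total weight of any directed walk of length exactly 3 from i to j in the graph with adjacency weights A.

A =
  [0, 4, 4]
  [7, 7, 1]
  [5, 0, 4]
A^⊗3 =
  [0, 4, 4]
  [6, 5, 2]
  [5, 1, 5]

Each entry (A^⊗3)_ij equals the minimum over all length-3 walks i = v_0 → v_1 → … → v_3 = j of Σ_t A[v_t][v_{t+1}]. For example, for (i, j) = (0, 2) we minimise over 9 possible intermediate vertex sequences; the minimum is 4, attained along the walk 0 → 0 → 0 → 2.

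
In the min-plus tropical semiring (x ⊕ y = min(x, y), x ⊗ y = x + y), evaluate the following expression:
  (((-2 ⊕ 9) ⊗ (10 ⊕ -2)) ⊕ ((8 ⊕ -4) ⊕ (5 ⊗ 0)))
(((-2 ⊕ 9) ⊗ (10 ⊕ -2)) ⊕ ((8 ⊕ -4) ⊕ (5 ⊗ 0))) = -4

Expand innermost to outermost. Recall ⊕ takes the minimum of its arguments and ⊗ takes their sum. Working out the expression (((-2 ⊕ 9) ⊗ (10 ⊕ -2)) ⊕ ((8 ⊕ -4) ⊕ (5 ⊗ 0))) gives -4.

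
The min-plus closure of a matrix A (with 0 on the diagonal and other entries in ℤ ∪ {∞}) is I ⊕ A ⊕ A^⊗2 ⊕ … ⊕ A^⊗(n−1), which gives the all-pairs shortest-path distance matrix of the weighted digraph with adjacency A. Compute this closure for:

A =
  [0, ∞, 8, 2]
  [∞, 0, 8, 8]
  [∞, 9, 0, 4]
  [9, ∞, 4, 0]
Closure =
  [0, 15, 6, 2]
  [17, 0, 8, 8]
  [13, 9, 0, 4]
  [9, 13, 4, 0]

This is the Floyd-Warshall all-pairs shortest-path computation. For each intermediate vertex k = 0, 1, …, 3, update dist[i][j] ← min(dist[i][j], dist[i][k] + dist[k][j]). The final matrix gives, for each (i, j), the minimum total weight of any directed path from i to j (possibly empty when i = j).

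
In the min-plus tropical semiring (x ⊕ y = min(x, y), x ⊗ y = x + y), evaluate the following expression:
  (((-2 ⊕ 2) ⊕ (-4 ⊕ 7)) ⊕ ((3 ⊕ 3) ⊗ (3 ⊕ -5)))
(((-2 ⊕ 2) ⊕ (-4 ⊕ 7)) ⊕ ((3 ⊕ 3) ⊗ (3 ⊕ -5))) = -4

Expand innermost to outermost. Recall ⊕ takes the minimum of its arguments and ⊗ takes their sum. Working out the expression (((-2 ⊕ 2) ⊕ (-4 ⊕ 7)) ⊕ ((3 ⊕ 3) ⊗ (3 ⊕ -5))) gives -4.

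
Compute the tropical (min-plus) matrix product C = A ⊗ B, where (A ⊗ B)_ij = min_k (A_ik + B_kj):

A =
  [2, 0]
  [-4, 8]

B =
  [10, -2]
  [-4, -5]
A ⊗ B =
  [-4, -5]
  [4, -6]

Apply the min-plus product entry-by-entry:
  C[0][0] = min over k of (A[0][0] + B[0][0] = 2 + 10 = 12, A[0][1] + B[1][0] = 0 + -4 = -4) = -4 (attained at k = 1)
  C[0][1] = min over k of (A[0][0] + B[0][1] = 2 + -2 = 0, A[0][1] + B[1][1] = 0 + -5 = -5) = -5 (attained at k = 1)
  C[1][0] = min over k of (A[1][0] + B[0][0] = -4 + 10 = 6, A[1][1] + B[1][0] = 8 + -4 = 4) = 4 (attained at k = 1)
  C[1][1] = min over k of (A[1][0] + B[0][1] = -4 + -2 = -6, A[1][1] + B[1][1] = 8 + -5 = 3) = -6 (attained at k = 0)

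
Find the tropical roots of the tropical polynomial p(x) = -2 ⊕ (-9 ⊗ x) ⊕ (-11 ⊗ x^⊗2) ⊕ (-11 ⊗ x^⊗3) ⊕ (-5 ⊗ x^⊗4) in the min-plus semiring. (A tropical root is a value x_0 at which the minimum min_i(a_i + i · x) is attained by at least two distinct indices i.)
Roots: {-6, 0, 2, 7}

Each tropical root is a break point of the lower envelope of the lines y = a_i + i · x (there are 5 lines, with slopes 0, 1, ..., 4). Only the lines that attain the minimum somewhere contribute to roots; other lines are dominated. Here the surviving (envelope) indices are i = 4, i = 3, i = 2, i = 1, i = 0.
Intersections between consecutive envelope lines give the roots: for adjacent envelope indices i < j the intersection is x = (a_i − a_j) / (j − i). Reading off the sorted break points: {-6, 0, 2, 7}.
Verification: at each break x_0, at least two indices attain the minimum of min_i(a_i + i · x_0).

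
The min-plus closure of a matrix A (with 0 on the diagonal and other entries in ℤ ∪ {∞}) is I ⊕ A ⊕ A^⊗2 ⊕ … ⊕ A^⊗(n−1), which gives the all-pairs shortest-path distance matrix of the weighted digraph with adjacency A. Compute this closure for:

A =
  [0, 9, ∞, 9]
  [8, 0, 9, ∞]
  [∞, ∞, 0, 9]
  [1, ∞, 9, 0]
Closure =
  [0, 9, 18, 9]
  [8, 0, 9, 17]
  [10, 19, 0, 9]
  [1, 10, 9, 0]

This is the Floyd-Warshall all-pairs shortest-path computation. For each intermediate vertex k = 0, 1, …, 3, update dist[i][j] ← min(dist[i][j], dist[i][k] + dist[k][j]). The final matrix gives, for each (i, j), the minimum total weight of any directed path from i to j (possibly empty when i = j).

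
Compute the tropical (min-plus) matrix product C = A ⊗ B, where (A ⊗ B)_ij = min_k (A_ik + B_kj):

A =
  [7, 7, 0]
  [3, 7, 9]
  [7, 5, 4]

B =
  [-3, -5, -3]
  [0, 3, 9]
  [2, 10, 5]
A ⊗ B =
  [2, 2, 4]
  [0, -2, 0]
  [4, 2, 4]

Apply the min-plus product entry-by-entry:
  C[0][0] = min over k of (A[0][0] + B[0][0] = 7 + -3 = 4, A[0][1] + B[1][0] = 7 + 0 = 7, A[0][2] + B[2][0] = 0 + 2 = 2) = 2 (attained at k = 2)
  C[0][1] = min over k of (A[0][0] + B[0][1] = 7 + -5 = 2, A[0][1] + B[1][1] = 7 + 3 = 10, A[0][2] + B[2][1] = 0 + 10 = 10) = 2 (attained at k = 0)
  C[0][2] = min over k of (A[0][0] + B[0][2] = 7 + -3 = 4, A[0][1] + B[1][2] = 7 + 9 = 16, A[0][2] + B[2][2] = 0 + 5 = 5) = 4 (attained at k = 0)
  C[1][0] = min over k of (A[1][0] + B[0][0] = 3 + -3 = 0, A[1][1] + B[1][0] = 7 + 0 = 7, A[1][2] + B[2][0] = 9 + 2 = 11) = 0 (attained at k = 0)
  C[1][1] = min over k of (A[1][0] + B[0][1] = 3 + -5 = -2, A[1][1] + B[1][1] = 7 + 3 = 10, A[1][2] + B[2][1] = 9 + 10 = 19) = -2 (attained at k = 0)
  C[1][2] = min over k of (A[1][0] + B[0][2] = 3 + -3 = 0, A[1][1] + B[1][2] = 7 + 9 = 16, A[1][2] + B[2][2] = 9 + 5 = 14) = 0 (attained at k = 0)
  C[2][0] = min over k of (A[2][0] + B[0][0] = 7 + -3 = 4, A[2][1] + B[1][0] = 5 + 0 = 5, A[2][2] + B[2][0] = 4 + 2 = 6) = 4 (attained at k = 0)
  C[2][1] = min over k of (A[2][0] + B[0][1] = 7 + -5 = 2, A[2][1] + B[1][1] = 5 + 3 = 8, A[2][2] + B[2][1] = 4 + 10 = 14) = 2 (attained at k = 0)
  C[2][2] = min over k of (A[2][0] + B[0][2] = 7 + -3 = 4, A[2][1] + B[1][2] = 5 + 9 = 14, A[2][2] + B[2][2] = 4 + 5 = 9) = 4 (attained at k = 0)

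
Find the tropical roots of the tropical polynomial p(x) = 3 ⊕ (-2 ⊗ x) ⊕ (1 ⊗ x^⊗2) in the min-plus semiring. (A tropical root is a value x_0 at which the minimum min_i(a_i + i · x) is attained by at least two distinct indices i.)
Roots: {-3, 5}

Each tropical root is a break point of the lower envelope of the lines y = a_i + i · x (there are 3 lines, with slopes 0, 1, ..., 2). Only the lines that attain the minimum somewhere contribute to roots; other lines are dominated. Here the surviving (envelope) indices are i = 2, i = 1, i = 0.
Intersections between consecutive envelope lines give the roots: for adjacent envelope indices i < j the intersection is x = (a_i − a_j) / (j − i). Reading off the sorted break points: {-3, 5}.
Verification: at each break x_0, at least two indices attain the minimum of min_i(a_i + i · x_0).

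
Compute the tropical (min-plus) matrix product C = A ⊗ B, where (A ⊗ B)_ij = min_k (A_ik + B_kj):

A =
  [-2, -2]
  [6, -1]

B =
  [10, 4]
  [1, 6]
A ⊗ B =
  [-1, 2]
  [0, 5]

Apply the min-plus product entry-by-entry:
  C[0][0] = min over k of (A[0][0] + B[0][0] = -2 + 10 = 8, A[0][1] + B[1][0] = -2 + 1 = -1) = -1 (attained at k = 1)
  C[0][1] = min over k of (A[0][0] + B[0][1] = -2 + 4 = 2, A[0][1] + B[1][1] = -2 + 6 = 4) = 2 (attained at k = 0)
  C[1][0] = min over k of (A[1][0] + B[0][0] = 6 + 10 = 16, A[1][1] + B[1][0] = -1 + 1 = 0) = 0 (attained at k = 1)
  C[1][1] = min over k of (A[1][0] + B[0][1] = 6 + 4 = 10, A[1][1] + B[1][1] = -1 + 6 = 5) = 5 (attained at k = 1)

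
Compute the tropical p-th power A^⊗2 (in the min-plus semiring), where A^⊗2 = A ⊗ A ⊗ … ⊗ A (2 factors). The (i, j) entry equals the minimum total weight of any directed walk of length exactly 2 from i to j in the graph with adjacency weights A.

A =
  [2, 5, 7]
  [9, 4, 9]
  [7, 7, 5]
A^⊗2 =
  [4, 7, 9]
  [11, 8, 13]
  [9, 11, 10]

Each entry (A^⊗2)_ij equals the minimum over all length-2 walks i = v_0 → v_1 → … → v_2 = j of Σ_t A[v_t][v_{t+1}]. For example, for (i, j) = (0, 2) we minimise over 3 possible intermediate vertex sequences; the minimum is 9, attained along the walk 0 → 0 → 2.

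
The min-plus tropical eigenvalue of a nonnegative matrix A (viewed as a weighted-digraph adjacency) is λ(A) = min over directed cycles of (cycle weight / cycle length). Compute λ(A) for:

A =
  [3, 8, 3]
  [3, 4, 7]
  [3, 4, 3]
λ(A) = 3

Enumerate directed cycles and compute their means (weight / length). Sample:
  cycle 0 → 0: weight = 3, length = 1, mean = 3/1 ≈ 3.000
  cycle 1 → 1: weight = 4, length = 1, mean = 4/1 ≈ 4.000
  cycle 2 → 2: weight = 3, length = 1, mean = 3/1 ≈ 3.000
  cycle 0 → 1 → 0: weight = 11, length = 2, mean = 11/2 ≈ 5.500
  cycle 0 → 2 → 0: weight = 6, length = 2, mean = 6/2 ≈ 3.000
  cycle 1 → 0 → 1: weight = 11, length = 2, mean = 11/2 ≈ 5.500
Minimum mean = 3.000, attained e.g. along the cycle 0 → 0 with weight 3 and length 1. So λ(A) = 3/1 = 3.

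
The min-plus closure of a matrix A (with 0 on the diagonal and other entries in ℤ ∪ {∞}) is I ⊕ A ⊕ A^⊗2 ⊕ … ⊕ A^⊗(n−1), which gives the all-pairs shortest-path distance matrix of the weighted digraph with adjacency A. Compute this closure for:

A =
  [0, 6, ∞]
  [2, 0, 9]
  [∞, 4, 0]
Closure =
  [0, 6, 15]
  [2, 0, 9]
  [6, 4, 0]

This is the Floyd-Warshall all-pairs shortest-path computation. For each intermediate vertex k = 0, 1, …, 2, update dist[i][j] ← min(dist[i][j], dist[i][k] + dist[k][j]). The final matrix gives, for each (i, j), the minimum total weight of any directed path from i to j (possibly empty when i = j).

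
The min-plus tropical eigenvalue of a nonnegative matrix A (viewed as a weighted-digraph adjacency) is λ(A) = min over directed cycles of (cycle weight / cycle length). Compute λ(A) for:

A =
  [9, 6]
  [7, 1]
λ(A) = 1

Enumerate directed cycles and compute their means (weight / length). Sample:
  cycle 0 → 0: weight = 9, length = 1, mean = 9/1 ≈ 9.000
  cycle 1 → 1: weight = 1, length = 1, mean = 1/1 ≈ 1.000
  cycle 0 → 1 → 0: weight = 13, length = 2, mean = 13/2 ≈ 6.500
  cycle 1 → 0 → 1: weight = 13, length = 2, mean = 13/2 ≈ 6.500
Minimum mean = 1.000, attained e.g. along the cycle 1 → 1 with weight 1 and length 1. So λ(A) = 1/1 = 1.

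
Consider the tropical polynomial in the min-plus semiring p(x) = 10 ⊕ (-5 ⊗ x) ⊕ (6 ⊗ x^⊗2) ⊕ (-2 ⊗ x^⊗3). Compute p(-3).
p(-3) = -11

A tropical monomial a ⊗ x^⊗i evaluates to a + i · x. Evaluating each term at x = -3:
  Term 0 contributes 10 + 0 · -3 = 10
  Term 1 contributes -5 + 1 · -3 = -8
  Term 2 contributes 6 + 2 · -3 = 0
  Term 3 contributes -2 + 3 · -3 = -11
p(-3) = ⊕ of these = min[10, -8, 0, -11] = -11.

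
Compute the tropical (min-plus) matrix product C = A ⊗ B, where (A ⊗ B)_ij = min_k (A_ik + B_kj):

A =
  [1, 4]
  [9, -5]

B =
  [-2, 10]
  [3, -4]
A ⊗ B =
  [-1, 0]
  [-2, -9]

Apply the min-plus product entry-by-entry:
  C[0][0] = min over k of (A[0][0] + B[0][0] = 1 + -2 = -1, A[0][1] + B[1][0] = 4 + 3 = 7) = -1 (attained at k = 0)
  C[0][1] = min over k of (A[0][0] + B[0][1] = 1 + 10 = 11, A[0][1] + B[1][1] = 4 + -4 = 0) = 0 (attained at k = 1)
  C[1][0] = min over k of (A[1][0] + B[0][0] = 9 + -2 = 7, A[1][1] + B[1][0] = -5 + 3 = -2) = -2 (attained at k = 1)
  C[1][1] = min over k of (A[1][0] + B[0][1] = 9 + 10 = 19, A[1][1] + B[1][1] = -5 + -4 = -9) = -9 (attained at k = 1)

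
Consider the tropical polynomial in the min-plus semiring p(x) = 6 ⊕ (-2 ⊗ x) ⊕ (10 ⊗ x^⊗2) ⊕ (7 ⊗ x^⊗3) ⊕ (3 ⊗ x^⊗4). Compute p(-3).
p(-3) = -9

A tropical monomial a ⊗ x^⊗i evaluates to a + i · x. Evaluating each term at x = -3:
  Term 0 contributes 6 + 0 · -3 = 6
  Term 1 contributes -2 + 1 · -3 = -5
  Term 2 contributes 10 + 2 · -3 = 4
  Term 3 contributes 7 + 3 · -3 = -2
  Term 4 contributes 3 + 4 · -3 = -9
p(-3) = ⊕ of these = min[6, -5, 4, -2, -9] = -9.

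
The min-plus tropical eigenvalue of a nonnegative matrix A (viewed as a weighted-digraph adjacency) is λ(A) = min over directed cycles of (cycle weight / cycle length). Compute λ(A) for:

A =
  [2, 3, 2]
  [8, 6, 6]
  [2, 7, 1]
λ(A) = 1

Enumerate directed cycles and compute their means (weight / length). Sample:
  cycle 0 → 0: weight = 2, length = 1, mean = 2/1 ≈ 2.000
  cycle 1 → 1: weight = 6, length = 1, mean = 6/1 ≈ 6.000
  cycle 2 → 2: weight = 1, length = 1, mean = 1/1 ≈ 1.000
  cycle 0 → 1 → 0: weight = 11, length = 2, mean = 11/2 ≈ 5.500
  cycle 0 → 2 → 0: weight = 4, length = 2, mean = 4/2 ≈ 2.000
  cycle 1 → 0 → 1: weight = 11, length = 2, mean = 11/2 ≈ 5.500
Minimum mean = 1.000, attained e.g. along the cycle 2 → 2 with weight 1 and length 1. So λ(A) = 1/1 = 1.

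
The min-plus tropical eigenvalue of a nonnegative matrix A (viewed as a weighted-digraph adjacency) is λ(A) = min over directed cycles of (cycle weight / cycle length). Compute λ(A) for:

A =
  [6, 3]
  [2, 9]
λ(A) = 5/2

Enumerate directed cycles and compute their means (weight / length). Sample:
  cycle 0 → 0: weight = 6, length = 1, mean = 6/1 ≈ 6.000
  cycle 1 → 1: weight = 9, length = 1, mean = 9/1 ≈ 9.000
  cycle 0 → 1 → 0: weight = 5, length = 2, mean = 5/2 ≈ 2.500
  cycle 1 → 0 → 1: weight = 5, length = 2, mean = 5/2 ≈ 2.500
Minimum mean = 2.500, attained e.g. along the cycle 0 → 1 → 0 with weight 5 and length 2. So λ(A) = 5/2 = 5/2.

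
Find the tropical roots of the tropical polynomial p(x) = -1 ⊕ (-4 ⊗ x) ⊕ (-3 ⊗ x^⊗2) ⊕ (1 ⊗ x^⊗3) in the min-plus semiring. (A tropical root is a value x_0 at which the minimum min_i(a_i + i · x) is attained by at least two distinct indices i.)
Roots: {-4, -1, 3}

Each tropical root is a break point of the lower envelope of the lines y = a_i + i · x (there are 4 lines, with slopes 0, 1, ..., 3). Only the lines that attain the minimum somewhere contribute to roots; other lines are dominated. Here the surviving (envelope) indices are i = 3, i = 2, i = 1, i = 0.
Intersections between consecutive envelope lines give the roots: for adjacent envelope indices i < j the intersection is x = (a_i − a_j) / (j − i). Reading off the sorted break points: {-4, -1, 3}.
Verification: at each break x_0, at least two indices attain the minimum of min_i(a_i + i · x_0).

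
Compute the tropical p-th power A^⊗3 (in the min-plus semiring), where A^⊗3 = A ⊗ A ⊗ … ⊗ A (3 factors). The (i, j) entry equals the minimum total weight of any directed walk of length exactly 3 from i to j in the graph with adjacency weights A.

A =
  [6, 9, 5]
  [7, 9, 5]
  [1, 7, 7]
A^⊗3 =
  [12, 15, 11]
  [12, 15, 11]
  [7, 13, 12]

Each entry (A^⊗3)_ij equals the minimum over all length-3 walks i = v_0 → v_1 → … → v_3 = j of Σ_t A[v_t][v_{t+1}]. For example, for (i, j) = (0, 2) we minimise over 9 possible intermediate vertex sequences; the minimum is 11, attained along the walk 0 → 2 → 0 → 2.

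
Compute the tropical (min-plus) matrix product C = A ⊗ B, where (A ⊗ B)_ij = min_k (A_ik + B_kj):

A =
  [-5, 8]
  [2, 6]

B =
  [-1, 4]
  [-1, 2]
A ⊗ B =
  [-6, -1]
  [1, 6]

Apply the min-plus product entry-by-entry:
  C[0][0] = min over k of (A[0][0] + B[0][0] = -5 + -1 = -6, A[0][1] + B[1][0] = 8 + -1 = 7) = -6 (attained at k = 0)
  C[0][1] = min over k of (A[0][0] + B[0][1] = -5 + 4 = -1, A[0][1] + B[1][1] = 8 + 2 = 10) = -1 (attained at k = 0)
  C[1][0] = min over k of (A[1][0] + B[0][0] = 2 + -1 = 1, A[1][1] + B[1][0] = 6 + -1 = 5) = 1 (attained at k = 0)
  C[1][1] = min over k of (A[1][0] + B[0][1] = 2 + 4 = 6, A[1][1] + B[1][1] = 6 + 2 = 8) = 6 (attained at k = 0)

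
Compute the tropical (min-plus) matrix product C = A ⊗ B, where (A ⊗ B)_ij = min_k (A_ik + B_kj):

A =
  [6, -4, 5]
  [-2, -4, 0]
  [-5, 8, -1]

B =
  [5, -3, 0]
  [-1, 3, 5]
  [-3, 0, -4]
A ⊗ B =
  [-5, -1, 1]
  [-5, -5, -4]
  [-4, -8, -5]

Apply the min-plus product entry-by-entry:
  C[0][0] = min over k of (A[0][0] + B[0][0] = 6 + 5 = 11, A[0][1] + B[1][0] = -4 + -1 = -5, A[0][2] + B[2][0] = 5 + -3 = 2) = -5 (attained at k = 1)
  C[0][1] = min over k of (A[0][0] + B[0][1] = 6 + -3 = 3, A[0][1] + B[1][1] = -4 + 3 = -1, A[0][2] + B[2][1] = 5 + 0 = 5) = -1 (attained at k = 1)
  C[0][2] = min over k of (A[0][0] + B[0][2] = 6 + 0 = 6, A[0][1] + B[1][2] = -4 + 5 = 1, A[0][2] + B[2][2] = 5 + -4 = 1) = 1 (attained at k = 1)
  C[1][0] = min over k of (A[1][0] + B[0][0] = -2 + 5 = 3, A[1][1] + B[1][0] = -4 + -1 = -5, A[1][2] + B[2][0] = 0 + -3 = -3) = -5 (attained at k = 1)
  C[1][1] = min over k of (A[1][0] + B[0][1] = -2 + -3 = -5, A[1][1] + B[1][1] = -4 + 3 = -1, A[1][2] + B[2][1] = 0 + 0 = 0) = -5 (attained at k = 0)
  C[1][2] = min over k of (A[1][0] + B[0][2] = -2 + 0 = -2, A[1][1] + B[1][2] = -4 + 5 = 1, A[1][2] + B[2][2] = 0 + -4 = -4) = -4 (attained at k = 2)
  C[2][0] = min over k of (A[2][0] + B[0][0] = -5 + 5 = 0, A[2][1] + B[1][0] = 8 + -1 = 7, A[2][2] + B[2][0] = -1 + -3 = -4) = -4 (attained at k = 2)
  C[2][1] = min over k of (A[2][0] + B[0][1] = -5 + -3 = -8, A[2][1] + B[1][1] = 8 + 3 = 11, A[2][2] + B[2][1] = -1 + 0 = -1) = -8 (attained at k = 0)
  C[2][2] = min over k of (A[2][0] + B[0][2] = -5 + 0 = -5, A[2][1] + B[1][2] = 8 + 5 = 13, A[2][2] + B[2][2] = -1 + -4 = -5) = -5 (attained at k = 0)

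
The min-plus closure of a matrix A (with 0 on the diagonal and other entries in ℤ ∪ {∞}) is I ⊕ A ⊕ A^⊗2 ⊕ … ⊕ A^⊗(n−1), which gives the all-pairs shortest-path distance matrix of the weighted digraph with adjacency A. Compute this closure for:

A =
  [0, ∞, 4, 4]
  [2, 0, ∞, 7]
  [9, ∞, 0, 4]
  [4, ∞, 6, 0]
Closure =
  [0, ∞, 4, 4]
  [2, 0, 6, 6]
  [8, ∞, 0, 4]
  [4, ∞, 6, 0]

This is the Floyd-Warshall all-pairs shortest-path computation. For each intermediate vertex k = 0, 1, …, 3, update dist[i][j] ← min(dist[i][j], dist[i][k] + dist[k][j]). The final matrix gives, for each (i, j), the minimum total weight of any directed path from i to j (possibly empty when i = j).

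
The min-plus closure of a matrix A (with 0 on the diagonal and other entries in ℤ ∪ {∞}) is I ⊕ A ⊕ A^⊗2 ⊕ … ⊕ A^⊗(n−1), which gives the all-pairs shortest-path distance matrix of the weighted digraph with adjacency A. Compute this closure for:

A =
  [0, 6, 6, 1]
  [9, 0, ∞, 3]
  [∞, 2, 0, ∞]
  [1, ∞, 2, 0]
Closure =
  [0, 5, 3, 1]
  [4, 0, 5, 3]
  [6, 2, 0, 5]
  [1, 4, 2, 0]

This is the Floyd-Warshall all-pairs shortest-path computation. For each intermediate vertex k = 0, 1, …, 3, update dist[i][j] ← min(dist[i][j], dist[i][k] + dist[k][j]). The final matrix gives, for each (i, j), the minimum total weight of any directed path from i to j (possibly empty when i = j).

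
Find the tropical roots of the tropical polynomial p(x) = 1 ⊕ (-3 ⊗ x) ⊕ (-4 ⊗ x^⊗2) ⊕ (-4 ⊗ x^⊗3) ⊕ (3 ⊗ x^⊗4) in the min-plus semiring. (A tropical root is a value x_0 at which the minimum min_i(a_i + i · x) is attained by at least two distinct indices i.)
Roots: {-7, 0, 1, 4}

Each tropical root is a break point of the lower envelope of the lines y = a_i + i · x (there are 5 lines, with slopes 0, 1, ..., 4). Only the lines that attain the minimum somewhere contribute to roots; other lines are dominated. Here the surviving (envelope) indices are i = 4, i = 3, i = 2, i = 1, i = 0.
Intersections between consecutive envelope lines give the roots: for adjacent envelope indices i < j the intersection is x = (a_i − a_j) / (j − i). Reading off the sorted break points: {-7, 0, 1, 4}.
Verification: at each break x_0, at least two indices attain the minimum of min_i(a_i + i · x_0).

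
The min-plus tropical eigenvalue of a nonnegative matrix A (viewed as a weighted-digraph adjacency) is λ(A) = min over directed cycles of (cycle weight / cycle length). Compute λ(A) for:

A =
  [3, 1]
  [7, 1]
λ(A) = 1

Enumerate directed cycles and compute their means (weight / length). Sample:
  cycle 0 → 0: weight = 3, length = 1, mean = 3/1 ≈ 3.000
  cycle 1 → 1: weight = 1, length = 1, mean = 1/1 ≈ 1.000
  cycle 0 → 1 → 0: weight = 8, length = 2, mean = 8/2 ≈ 4.000
  cycle 1 → 0 → 1: weight = 8, length = 2, mean = 8/2 ≈ 4.000
Minimum mean = 1.000, attained e.g. along the cycle 1 → 1 with weight 1 and length 1. So λ(A) = 1/1 = 1.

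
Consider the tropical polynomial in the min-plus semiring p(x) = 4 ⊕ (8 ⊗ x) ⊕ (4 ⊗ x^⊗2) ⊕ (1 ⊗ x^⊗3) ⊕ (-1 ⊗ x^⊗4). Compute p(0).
p(0) = -1

A tropical monomial a ⊗ x^⊗i evaluates to a + i · x. Evaluating each term at x = 0:
  Term 0 contributes 4 + 0 · 0 = 4
  Term 1 contributes 8 + 1 · 0 = 8
  Term 2 contributes 4 + 2 · 0 = 4
  Term 3 contributes 1 + 3 · 0 = 1
  Term 4 contributes -1 + 4 · 0 = -1
p(0) = ⊕ of these = min[4, 8, 4, 1, -1] = -1.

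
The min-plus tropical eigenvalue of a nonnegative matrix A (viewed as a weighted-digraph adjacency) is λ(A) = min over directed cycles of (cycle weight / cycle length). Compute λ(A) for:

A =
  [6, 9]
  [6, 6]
λ(A) = 6

Enumerate directed cycles and compute their means (weight / length). Sample:
  cycle 0 → 0: weight = 6, length = 1, mean = 6/1 ≈ 6.000
  cycle 1 → 1: weight = 6, length = 1, mean = 6/1 ≈ 6.000
  cycle 0 → 1 → 0: weight = 15, length = 2, mean = 15/2 ≈ 7.500
  cycle 1 → 0 → 1: weight = 15, length = 2, mean = 15/2 ≈ 7.500
Minimum mean = 6.000, attained e.g. along the cycle 0 → 0 with weight 6 and length 1. So λ(A) = 6/1 = 6.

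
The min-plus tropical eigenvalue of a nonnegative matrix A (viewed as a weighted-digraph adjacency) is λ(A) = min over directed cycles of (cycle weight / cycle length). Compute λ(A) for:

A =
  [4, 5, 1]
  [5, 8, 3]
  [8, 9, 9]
λ(A) = 4

Enumerate directed cycles and compute their means (weight / length). Sample:
  cycle 0 → 0: weight = 4, length = 1, mean = 4/1 ≈ 4.000
  cycle 1 → 1: weight = 8, length = 1, mean = 8/1 ≈ 8.000
  cycle 2 → 2: weight = 9, length = 1, mean = 9/1 ≈ 9.000
  cycle 0 → 1 → 0: weight = 10, length = 2, mean = 10/2 ≈ 5.000
  cycle 0 → 2 → 0: weight = 9, length = 2, mean = 9/2 ≈ 4.500
  cycle 1 → 0 → 1: weight = 10, length = 2, mean = 10/2 ≈ 5.000
Minimum mean = 4.000, attained e.g. along the cycle 0 → 0 with weight 4 and length 1. So λ(A) = 4/1 = 4.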